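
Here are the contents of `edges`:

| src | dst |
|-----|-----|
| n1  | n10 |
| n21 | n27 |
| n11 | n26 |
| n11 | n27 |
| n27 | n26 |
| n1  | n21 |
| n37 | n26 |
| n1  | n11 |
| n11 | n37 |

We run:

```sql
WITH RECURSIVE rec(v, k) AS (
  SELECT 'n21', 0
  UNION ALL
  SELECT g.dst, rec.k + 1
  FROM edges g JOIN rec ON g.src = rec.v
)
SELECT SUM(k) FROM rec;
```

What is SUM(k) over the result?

Base: (n21, k=0).
Iteration 1: edges from {n21} -> (n27, k=1).
Iteration 2: edges from {n27} -> (n26, k=2).
Iteration 3: no outgoing edges from {n26}; recursion stops.
SUM(k) = 0 + 1 + 2 = 3.

3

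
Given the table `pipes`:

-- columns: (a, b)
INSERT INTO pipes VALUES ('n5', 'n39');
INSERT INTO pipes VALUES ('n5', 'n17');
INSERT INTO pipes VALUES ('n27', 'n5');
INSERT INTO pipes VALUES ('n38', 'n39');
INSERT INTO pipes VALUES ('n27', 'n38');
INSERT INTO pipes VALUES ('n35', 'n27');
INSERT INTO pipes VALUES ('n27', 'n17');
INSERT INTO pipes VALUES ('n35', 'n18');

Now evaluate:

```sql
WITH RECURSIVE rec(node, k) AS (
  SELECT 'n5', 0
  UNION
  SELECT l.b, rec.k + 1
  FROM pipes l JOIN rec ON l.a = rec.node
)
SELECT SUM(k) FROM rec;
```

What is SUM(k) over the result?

2

Base: (n5, k=0).
Iteration 1: edges from {n5} -> (n17, k=1), (n39, k=1).
Iteration 2: no outgoing edges from {n17,n39}; recursion stops.
SUM(k) = 0 + 1 + 1 = 2.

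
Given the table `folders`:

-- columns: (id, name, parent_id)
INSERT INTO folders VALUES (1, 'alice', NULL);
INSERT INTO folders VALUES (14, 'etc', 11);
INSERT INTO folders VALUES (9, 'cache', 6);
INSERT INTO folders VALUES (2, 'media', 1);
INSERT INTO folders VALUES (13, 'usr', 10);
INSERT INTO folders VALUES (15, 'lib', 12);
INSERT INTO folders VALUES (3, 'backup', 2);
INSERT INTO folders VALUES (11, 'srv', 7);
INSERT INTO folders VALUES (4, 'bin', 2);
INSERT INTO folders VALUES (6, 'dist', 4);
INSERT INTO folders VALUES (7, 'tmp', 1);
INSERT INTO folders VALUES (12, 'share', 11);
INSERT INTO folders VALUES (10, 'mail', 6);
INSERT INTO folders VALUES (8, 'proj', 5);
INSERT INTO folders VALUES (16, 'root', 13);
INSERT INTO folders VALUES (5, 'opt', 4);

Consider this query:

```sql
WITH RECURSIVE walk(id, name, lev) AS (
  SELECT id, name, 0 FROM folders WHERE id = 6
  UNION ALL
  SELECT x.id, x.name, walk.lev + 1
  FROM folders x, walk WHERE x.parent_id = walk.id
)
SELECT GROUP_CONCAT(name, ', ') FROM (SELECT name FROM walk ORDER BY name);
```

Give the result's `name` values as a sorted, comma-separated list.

cache, dist, mail, root, usr

Base: id=6 (dist) at lev 0.
Iteration 1: rows with parent_id in {6} -> cache (id 9, lev 1), mail (id 10, lev 1).
Iteration 2: rows with parent_id in {9,10} -> usr (id 13, lev 2).
Iteration 3: rows with parent_id in {13} -> root (id 16, lev 3).
Iteration 4: no rows with parent_id in {16}; recursion stops.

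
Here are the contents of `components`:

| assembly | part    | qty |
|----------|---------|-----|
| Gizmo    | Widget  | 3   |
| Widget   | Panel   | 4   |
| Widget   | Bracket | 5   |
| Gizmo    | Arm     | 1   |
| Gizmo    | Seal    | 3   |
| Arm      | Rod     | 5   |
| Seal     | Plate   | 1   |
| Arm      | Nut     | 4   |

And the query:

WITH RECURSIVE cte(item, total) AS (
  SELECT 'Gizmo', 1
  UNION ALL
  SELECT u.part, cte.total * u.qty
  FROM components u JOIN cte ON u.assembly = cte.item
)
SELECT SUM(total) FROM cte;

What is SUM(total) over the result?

Base: (Gizmo, total=1).
Iteration 1: components of {Gizmo} -> Arm = 1*1 = 1, Seal = 1*3 = 3, Widget = 1*3 = 3.
Iteration 2: components of {Arm,Seal,Widget} -> Bracket = 3*5 = 15, Nut = 1*4 = 4, Panel = 3*4 = 12, Plate = 3*1 = 3, Rod = 1*5 = 5.
Iteration 3: no further components; recursion stops.
SUM(total) = 1 + 3 + 1 + 3 + 12 + 15 + 5 + 4 + 3 = 47.

47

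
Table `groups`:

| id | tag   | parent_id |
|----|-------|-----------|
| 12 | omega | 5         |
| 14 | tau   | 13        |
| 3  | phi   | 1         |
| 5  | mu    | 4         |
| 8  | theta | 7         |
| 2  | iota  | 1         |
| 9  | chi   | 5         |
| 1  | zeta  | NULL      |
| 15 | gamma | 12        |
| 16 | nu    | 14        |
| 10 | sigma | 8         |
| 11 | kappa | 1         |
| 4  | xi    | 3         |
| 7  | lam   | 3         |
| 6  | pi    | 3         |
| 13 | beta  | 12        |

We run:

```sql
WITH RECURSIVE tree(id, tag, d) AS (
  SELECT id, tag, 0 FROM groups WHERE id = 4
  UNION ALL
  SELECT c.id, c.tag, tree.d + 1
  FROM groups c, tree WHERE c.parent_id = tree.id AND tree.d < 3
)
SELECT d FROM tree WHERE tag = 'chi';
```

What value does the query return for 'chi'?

2

Base: id=4 (xi) at d 0.
Iteration 1: rows with parent_id in {4} -> mu (id 5, d 1).
Iteration 2: rows with parent_id in {5} -> chi (id 9, d 2), omega (id 12, d 2).
Iteration 3: rows with parent_id in {9,12} -> beta (id 13, d 3), gamma (id 15, d 3).
Iteration 4: d < 3 fails for all current rows; recursion stops.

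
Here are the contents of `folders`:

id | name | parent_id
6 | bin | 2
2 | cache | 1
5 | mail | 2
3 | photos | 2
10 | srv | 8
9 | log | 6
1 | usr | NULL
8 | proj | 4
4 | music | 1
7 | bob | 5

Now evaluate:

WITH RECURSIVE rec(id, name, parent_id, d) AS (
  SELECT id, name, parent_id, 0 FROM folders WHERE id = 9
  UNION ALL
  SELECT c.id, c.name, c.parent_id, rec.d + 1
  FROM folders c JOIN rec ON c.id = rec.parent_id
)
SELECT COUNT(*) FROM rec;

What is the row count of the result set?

Base: id=9 (log), parent_id=6, d 0.
Iteration 1: join on id=6 -> bin (id 6, parent_id=2, d 1).
Iteration 2: join on id=2 -> cache (id 2, parent_id=1, d 2).
Iteration 3: join on id=1 -> usr (id 1, parent_id=NULL, d 3).
Iteration 4: parent_id is NULL; no match; recursion stops.
Total rows emitted: 4.

4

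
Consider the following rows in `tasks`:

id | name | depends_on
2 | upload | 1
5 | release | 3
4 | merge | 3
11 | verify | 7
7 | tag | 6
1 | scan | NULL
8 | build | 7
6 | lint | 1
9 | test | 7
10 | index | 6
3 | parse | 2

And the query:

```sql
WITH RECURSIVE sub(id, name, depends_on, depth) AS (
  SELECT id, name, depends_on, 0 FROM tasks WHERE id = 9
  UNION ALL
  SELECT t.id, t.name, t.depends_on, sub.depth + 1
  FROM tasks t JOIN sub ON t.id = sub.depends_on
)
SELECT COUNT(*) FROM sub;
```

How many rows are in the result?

4

Base: id=9 (test), depends_on=7, depth 0.
Iteration 1: join on id=7 -> tag (id 7, depends_on=6, depth 1).
Iteration 2: join on id=6 -> lint (id 6, depends_on=1, depth 2).
Iteration 3: join on id=1 -> scan (id 1, depends_on=NULL, depth 3).
Iteration 4: depends_on is NULL; no match; recursion stops.
Total rows emitted: 4.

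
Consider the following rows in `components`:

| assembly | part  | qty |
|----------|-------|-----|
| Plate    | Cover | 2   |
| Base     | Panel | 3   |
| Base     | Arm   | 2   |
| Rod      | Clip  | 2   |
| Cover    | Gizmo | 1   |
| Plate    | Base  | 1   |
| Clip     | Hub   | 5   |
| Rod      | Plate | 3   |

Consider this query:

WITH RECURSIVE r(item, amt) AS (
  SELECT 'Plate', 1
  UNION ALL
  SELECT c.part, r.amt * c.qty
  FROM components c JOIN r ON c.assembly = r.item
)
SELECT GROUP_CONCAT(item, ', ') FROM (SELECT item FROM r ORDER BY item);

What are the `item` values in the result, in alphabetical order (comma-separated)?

Arm, Base, Cover, Gizmo, Panel, Plate

Base: (Plate, amt=1).
Iteration 1: components of {Plate} -> Base = 1*1 = 1, Cover = 1*2 = 2.
Iteration 2: components of {Base,Cover} -> Arm = 1*2 = 2, Gizmo = 2*1 = 2, Panel = 1*3 = 3.
Iteration 3: no further components; recursion stops.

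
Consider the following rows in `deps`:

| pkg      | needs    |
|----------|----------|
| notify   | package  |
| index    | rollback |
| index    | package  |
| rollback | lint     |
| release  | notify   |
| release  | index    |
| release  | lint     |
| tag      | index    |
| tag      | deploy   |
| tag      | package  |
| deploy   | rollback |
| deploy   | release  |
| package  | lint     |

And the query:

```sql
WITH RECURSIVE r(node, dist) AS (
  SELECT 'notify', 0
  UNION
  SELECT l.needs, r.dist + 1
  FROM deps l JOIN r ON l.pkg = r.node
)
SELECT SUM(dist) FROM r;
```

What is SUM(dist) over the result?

3

Base: (notify, dist=0).
Iteration 1: edges from {notify} -> (package, dist=1).
Iteration 2: edges from {package} -> (lint, dist=2).
Iteration 3: no outgoing edges from {lint}; recursion stops.
SUM(dist) = 0 + 1 + 2 = 3.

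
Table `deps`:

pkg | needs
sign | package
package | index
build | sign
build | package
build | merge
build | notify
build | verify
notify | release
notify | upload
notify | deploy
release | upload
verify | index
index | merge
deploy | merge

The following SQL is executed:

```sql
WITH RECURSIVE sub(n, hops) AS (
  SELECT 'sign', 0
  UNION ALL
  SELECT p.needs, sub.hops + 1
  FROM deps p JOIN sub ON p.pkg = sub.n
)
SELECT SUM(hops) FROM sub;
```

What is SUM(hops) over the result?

6

Base: (sign, hops=0).
Iteration 1: edges from {sign} -> (package, hops=1).
Iteration 2: edges from {package} -> (index, hops=2).
Iteration 3: edges from {index} -> (merge, hops=3).
Iteration 4: no outgoing edges from {merge}; recursion stops.
SUM(hops) = 0 + 1 + 2 + 3 = 6.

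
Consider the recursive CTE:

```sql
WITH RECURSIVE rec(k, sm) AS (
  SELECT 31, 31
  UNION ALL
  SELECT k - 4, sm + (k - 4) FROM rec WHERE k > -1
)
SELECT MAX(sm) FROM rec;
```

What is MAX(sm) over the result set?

Base: k=31, sm=31.
Iteration 1: 31 > -1 holds -> k = 31 - 4 = 27, sm = 31 + 27 = 58.
Iteration 2: 27 > -1 holds -> k = 27 - 4 = 23, sm = 58 + 23 = 81.
Iteration 3: 23 > -1 holds -> k = 23 - 4 = 19, sm = 81 + 19 = 100.
Iteration 4: 19 > -1 holds -> k = 19 - 4 = 15, sm = 100 + 15 = 115.
Iteration 5: 15 > -1 holds -> k = 15 - 4 = 11, sm = 115 + 11 = 126.
Iteration 6: 11 > -1 holds -> k = 11 - 4 = 7, sm = 126 + 7 = 133.
Iteration 7: 7 > -1 holds -> k = 7 - 4 = 3, sm = 133 + 3 = 136.
Iteration 8: 3 > -1 holds -> k = 3 - 4 = -1, sm = 136 + -1 = 135.
Iteration 9: -1 > -1 fails; recursion stops.
sm values: 31, 58, 81, 100, 115, 126, 133, 136, 135; the maximum is 136.

136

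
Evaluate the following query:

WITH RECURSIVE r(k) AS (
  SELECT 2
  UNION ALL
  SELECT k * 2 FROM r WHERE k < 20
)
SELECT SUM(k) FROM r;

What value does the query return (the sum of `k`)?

62

Base: k=2.
Iteration 1: 2 < 20 holds -> k = 2 * 2 = 4.
Iteration 2: 4 < 20 holds -> k = 4 * 2 = 8.
Iteration 3: 8 < 20 holds -> k = 8 * 2 = 16.
Iteration 4: 16 < 20 holds -> k = 16 * 2 = 32.
Iteration 5: 32 < 20 fails; recursion stops.
SUM(k) = 2 + 4 + 8 + 16 + 32 = 62.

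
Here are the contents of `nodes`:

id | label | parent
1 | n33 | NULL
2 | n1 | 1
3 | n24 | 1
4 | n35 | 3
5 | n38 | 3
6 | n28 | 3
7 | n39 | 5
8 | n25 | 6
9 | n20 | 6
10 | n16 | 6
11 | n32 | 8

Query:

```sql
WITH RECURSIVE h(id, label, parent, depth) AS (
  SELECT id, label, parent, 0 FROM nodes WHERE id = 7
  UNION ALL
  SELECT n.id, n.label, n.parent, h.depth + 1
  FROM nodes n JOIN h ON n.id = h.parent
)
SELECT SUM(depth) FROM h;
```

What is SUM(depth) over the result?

Base: id=7 (n39), parent=5, depth 0.
Iteration 1: join on id=5 -> n38 (id 5, parent=3, depth 1).
Iteration 2: join on id=3 -> n24 (id 3, parent=1, depth 2).
Iteration 3: join on id=1 -> n33 (id 1, parent=NULL, depth 3).
Iteration 4: parent is NULL; no match; recursion stops.
SUM(depth) = 0 + 1 + 2 + 3 = 6.

6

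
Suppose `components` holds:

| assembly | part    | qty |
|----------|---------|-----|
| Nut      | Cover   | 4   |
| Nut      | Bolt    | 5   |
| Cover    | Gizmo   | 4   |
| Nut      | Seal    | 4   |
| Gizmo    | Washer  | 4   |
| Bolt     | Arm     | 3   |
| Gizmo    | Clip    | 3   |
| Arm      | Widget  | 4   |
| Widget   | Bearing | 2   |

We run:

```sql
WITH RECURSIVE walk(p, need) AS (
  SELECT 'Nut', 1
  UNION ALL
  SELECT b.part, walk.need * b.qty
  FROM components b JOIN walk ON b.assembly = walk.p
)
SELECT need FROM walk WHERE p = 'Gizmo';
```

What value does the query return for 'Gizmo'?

16

Base: (Nut, need=1).
Iteration 1: components of {Nut} -> Bolt = 1*5 = 5, Cover = 1*4 = 4, Seal = 1*4 = 4.
Iteration 2: components of {Bolt,Cover,Seal} -> Arm = 5*3 = 15, Gizmo = 4*4 = 16.
Iteration 3: components of {Arm,Gizmo} -> Clip = 16*3 = 48, Washer = 16*4 = 64, Widget = 15*4 = 60.
Iteration 4: components of {Clip,Washer,Widget} -> Bearing = 60*2 = 120.
Iteration 5: no further components; recursion stops.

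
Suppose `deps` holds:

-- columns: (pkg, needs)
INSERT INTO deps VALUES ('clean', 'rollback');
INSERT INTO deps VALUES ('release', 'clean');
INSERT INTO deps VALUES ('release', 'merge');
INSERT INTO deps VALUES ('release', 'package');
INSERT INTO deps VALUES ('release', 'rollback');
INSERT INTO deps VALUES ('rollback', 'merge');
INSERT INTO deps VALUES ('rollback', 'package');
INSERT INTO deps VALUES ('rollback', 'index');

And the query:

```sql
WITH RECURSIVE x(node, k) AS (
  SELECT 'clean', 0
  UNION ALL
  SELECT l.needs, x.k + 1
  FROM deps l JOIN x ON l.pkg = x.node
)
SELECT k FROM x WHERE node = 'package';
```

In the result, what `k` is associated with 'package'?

2

Base: (clean, k=0).
Iteration 1: edges from {clean} -> (rollback, k=1).
Iteration 2: edges from {rollback} -> (index, k=2), (merge, k=2), (package, k=2).
Iteration 3: no outgoing edges from {index,merge,package}; recursion stops.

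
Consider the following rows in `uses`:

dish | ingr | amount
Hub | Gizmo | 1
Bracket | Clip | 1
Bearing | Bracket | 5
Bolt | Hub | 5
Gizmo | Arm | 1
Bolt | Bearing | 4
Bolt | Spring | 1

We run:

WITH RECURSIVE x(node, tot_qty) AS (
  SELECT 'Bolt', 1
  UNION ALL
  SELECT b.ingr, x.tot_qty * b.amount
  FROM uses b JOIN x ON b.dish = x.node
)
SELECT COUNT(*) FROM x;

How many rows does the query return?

8

Base: (Bolt, tot_qty=1).
Iteration 1: components of {Bolt} -> Bearing = 1*4 = 4, Hub = 1*5 = 5, Spring = 1*1 = 1.
Iteration 2: components of {Bearing,Hub,Spring} -> Bracket = 4*5 = 20, Gizmo = 5*1 = 5.
Iteration 3: components of {Bracket,Gizmo} -> Arm = 5*1 = 5, Clip = 20*1 = 20.
Iteration 4: no further components; recursion stops.
Total rows emitted: 8.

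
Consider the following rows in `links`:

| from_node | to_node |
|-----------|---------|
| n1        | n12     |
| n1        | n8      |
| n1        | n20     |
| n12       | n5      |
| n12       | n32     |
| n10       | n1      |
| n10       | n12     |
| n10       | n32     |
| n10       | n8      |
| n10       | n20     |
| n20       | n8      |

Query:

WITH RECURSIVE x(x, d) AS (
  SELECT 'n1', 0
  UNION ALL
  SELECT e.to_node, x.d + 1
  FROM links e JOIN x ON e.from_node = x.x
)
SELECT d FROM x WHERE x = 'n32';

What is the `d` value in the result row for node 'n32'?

2

Base: (n1, d=0).
Iteration 1: edges from {n1} -> (n12, d=1), (n20, d=1), (n8, d=1).
Iteration 2: edges from {n12,n20,n8} -> (n32, d=2), (n5, d=2), (n8, d=2).
Iteration 3: no outgoing edges from {n32,n5,n8}; recursion stops.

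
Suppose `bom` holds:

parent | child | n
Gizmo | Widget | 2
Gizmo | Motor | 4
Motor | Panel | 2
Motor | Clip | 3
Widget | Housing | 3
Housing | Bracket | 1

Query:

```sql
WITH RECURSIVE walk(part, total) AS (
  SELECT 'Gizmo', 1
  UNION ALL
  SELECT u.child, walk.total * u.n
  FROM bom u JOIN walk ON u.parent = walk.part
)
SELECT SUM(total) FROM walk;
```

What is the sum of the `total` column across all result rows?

Base: (Gizmo, total=1).
Iteration 1: components of {Gizmo} -> Motor = 1*4 = 4, Widget = 1*2 = 2.
Iteration 2: components of {Motor,Widget} -> Clip = 4*3 = 12, Housing = 2*3 = 6, Panel = 4*2 = 8.
Iteration 3: components of {Clip,Housing,Panel} -> Bracket = 6*1 = 6.
Iteration 4: no further components; recursion stops.
SUM(total) = 1 + 2 + 4 + 6 + 8 + 12 + 6 = 39.

39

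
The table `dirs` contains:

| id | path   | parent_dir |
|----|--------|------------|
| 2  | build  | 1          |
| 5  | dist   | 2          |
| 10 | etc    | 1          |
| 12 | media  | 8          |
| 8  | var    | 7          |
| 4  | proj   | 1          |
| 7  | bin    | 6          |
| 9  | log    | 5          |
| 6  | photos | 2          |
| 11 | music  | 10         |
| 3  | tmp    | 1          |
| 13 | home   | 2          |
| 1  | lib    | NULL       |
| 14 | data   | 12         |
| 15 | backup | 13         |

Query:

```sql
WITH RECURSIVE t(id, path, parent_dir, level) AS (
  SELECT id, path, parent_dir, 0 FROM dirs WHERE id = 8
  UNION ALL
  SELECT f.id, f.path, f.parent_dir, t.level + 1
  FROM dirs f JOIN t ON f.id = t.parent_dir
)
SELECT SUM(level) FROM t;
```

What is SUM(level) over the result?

Base: id=8 (var), parent_dir=7, level 0.
Iteration 1: join on id=7 -> bin (id 7, parent_dir=6, level 1).
Iteration 2: join on id=6 -> photos (id 6, parent_dir=2, level 2).
Iteration 3: join on id=2 -> build (id 2, parent_dir=1, level 3).
Iteration 4: join on id=1 -> lib (id 1, parent_dir=NULL, level 4).
Iteration 5: parent_dir is NULL; no match; recursion stops.
SUM(level) = 0 + 1 + 2 + 3 + 4 = 10.

10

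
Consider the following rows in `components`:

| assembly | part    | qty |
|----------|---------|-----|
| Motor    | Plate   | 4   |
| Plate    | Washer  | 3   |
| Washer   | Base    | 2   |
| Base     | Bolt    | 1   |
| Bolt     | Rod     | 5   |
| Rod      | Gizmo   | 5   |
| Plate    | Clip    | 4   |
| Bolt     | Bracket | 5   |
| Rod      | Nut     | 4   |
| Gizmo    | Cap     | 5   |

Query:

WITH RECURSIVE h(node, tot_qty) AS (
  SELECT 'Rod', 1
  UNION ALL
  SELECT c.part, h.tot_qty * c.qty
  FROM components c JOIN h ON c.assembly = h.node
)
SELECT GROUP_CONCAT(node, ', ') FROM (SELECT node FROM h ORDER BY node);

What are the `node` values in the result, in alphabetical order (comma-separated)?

Cap, Gizmo, Nut, Rod

Base: (Rod, tot_qty=1).
Iteration 1: components of {Rod} -> Gizmo = 1*5 = 5, Nut = 1*4 = 4.
Iteration 2: components of {Gizmo,Nut} -> Cap = 5*5 = 25.
Iteration 3: no further components; recursion stops.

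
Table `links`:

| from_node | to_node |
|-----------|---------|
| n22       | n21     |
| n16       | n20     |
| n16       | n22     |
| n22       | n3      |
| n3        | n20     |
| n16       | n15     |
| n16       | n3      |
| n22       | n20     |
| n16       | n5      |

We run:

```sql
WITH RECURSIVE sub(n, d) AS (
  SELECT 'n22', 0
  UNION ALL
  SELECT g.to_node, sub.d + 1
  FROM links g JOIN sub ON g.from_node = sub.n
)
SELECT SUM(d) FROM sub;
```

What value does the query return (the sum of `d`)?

5

Base: (n22, d=0).
Iteration 1: edges from {n22} -> (n20, d=1), (n21, d=1), (n3, d=1).
Iteration 2: edges from {n20,n21,n3} -> (n20, d=2).
Iteration 3: no outgoing edges from {n20}; recursion stops.
SUM(d) = 0 + 1 + 1 + 1 + 2 = 5.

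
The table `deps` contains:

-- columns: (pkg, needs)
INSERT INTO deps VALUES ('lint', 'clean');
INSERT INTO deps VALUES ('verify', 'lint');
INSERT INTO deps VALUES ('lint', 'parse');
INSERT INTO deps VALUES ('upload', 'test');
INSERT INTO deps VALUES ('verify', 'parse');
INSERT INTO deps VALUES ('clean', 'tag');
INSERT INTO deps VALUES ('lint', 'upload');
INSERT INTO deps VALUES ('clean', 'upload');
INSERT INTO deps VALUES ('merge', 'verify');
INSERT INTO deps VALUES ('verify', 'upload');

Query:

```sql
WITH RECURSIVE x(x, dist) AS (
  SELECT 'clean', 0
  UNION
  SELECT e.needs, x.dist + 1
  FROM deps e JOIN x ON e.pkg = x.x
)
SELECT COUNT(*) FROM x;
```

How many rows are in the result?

4

Base: (clean, dist=0).
Iteration 1: edges from {clean} -> (tag, dist=1), (upload, dist=1).
Iteration 2: edges from {tag,upload} -> (test, dist=2).
Iteration 3: no outgoing edges from {test}; recursion stops.
Total rows emitted: 4.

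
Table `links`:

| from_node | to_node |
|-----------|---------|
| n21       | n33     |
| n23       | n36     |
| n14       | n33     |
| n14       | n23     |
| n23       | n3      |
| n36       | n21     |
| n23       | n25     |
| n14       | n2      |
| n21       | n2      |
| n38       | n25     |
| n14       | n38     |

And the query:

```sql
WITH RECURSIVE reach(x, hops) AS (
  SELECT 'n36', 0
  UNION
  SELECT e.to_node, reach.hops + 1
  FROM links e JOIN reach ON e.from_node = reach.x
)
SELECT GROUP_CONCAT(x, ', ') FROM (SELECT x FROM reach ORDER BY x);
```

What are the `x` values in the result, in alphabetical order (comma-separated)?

Base: (n36, hops=0).
Iteration 1: edges from {n36} -> (n21, hops=1).
Iteration 2: edges from {n21} -> (n2, hops=2), (n33, hops=2).
Iteration 3: no outgoing edges from {n2,n33}; recursion stops.

n2, n21, n33, n36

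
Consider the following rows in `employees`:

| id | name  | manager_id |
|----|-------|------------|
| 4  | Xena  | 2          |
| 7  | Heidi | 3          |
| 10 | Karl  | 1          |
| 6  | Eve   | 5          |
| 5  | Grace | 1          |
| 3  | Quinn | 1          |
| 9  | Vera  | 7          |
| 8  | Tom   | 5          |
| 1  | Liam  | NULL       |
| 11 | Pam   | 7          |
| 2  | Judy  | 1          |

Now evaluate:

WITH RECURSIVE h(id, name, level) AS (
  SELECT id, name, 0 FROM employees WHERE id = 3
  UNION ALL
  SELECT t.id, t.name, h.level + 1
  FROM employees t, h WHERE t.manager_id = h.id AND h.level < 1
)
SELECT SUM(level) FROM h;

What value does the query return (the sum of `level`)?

1

Base: id=3 (Quinn) at level 0.
Iteration 1: rows with manager_id in {3} -> Heidi (id 7, level 1).
Iteration 2: level < 1 fails for all current rows; recursion stops.
SUM(level) = 0 + 1 = 1.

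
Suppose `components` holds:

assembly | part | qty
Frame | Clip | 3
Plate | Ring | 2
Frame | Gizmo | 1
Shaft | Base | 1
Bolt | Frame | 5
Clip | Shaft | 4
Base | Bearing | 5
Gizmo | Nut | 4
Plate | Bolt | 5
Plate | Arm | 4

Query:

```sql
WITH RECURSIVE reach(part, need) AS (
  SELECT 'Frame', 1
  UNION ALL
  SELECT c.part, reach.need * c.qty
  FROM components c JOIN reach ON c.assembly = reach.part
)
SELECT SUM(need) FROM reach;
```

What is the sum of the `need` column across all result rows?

93

Base: (Frame, need=1).
Iteration 1: components of {Frame} -> Clip = 1*3 = 3, Gizmo = 1*1 = 1.
Iteration 2: components of {Clip,Gizmo} -> Nut = 1*4 = 4, Shaft = 3*4 = 12.
Iteration 3: components of {Nut,Shaft} -> Base = 12*1 = 12.
Iteration 4: components of {Base} -> Bearing = 12*5 = 60.
Iteration 5: no further components; recursion stops.
SUM(need) = 1 + 3 + 1 + 12 + 4 + 12 + 60 = 93.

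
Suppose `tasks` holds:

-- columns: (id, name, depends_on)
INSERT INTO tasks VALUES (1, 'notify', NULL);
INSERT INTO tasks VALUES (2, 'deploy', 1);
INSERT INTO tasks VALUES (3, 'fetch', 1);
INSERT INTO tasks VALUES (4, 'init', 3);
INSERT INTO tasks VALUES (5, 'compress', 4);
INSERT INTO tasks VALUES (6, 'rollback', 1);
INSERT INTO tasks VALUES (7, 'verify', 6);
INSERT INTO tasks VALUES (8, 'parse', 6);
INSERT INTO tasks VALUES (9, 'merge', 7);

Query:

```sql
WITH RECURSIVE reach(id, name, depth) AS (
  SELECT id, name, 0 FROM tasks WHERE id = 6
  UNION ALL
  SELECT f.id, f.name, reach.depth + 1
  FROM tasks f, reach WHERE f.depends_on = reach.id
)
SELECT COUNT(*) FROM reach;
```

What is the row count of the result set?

4

Base: id=6 (rollback) at depth 0.
Iteration 1: rows with depends_on in {6} -> verify (id 7, depth 1), parse (id 8, depth 1).
Iteration 2: rows with depends_on in {7,8} -> merge (id 9, depth 2).
Iteration 3: no rows with depends_on in {9}; recursion stops.
Total rows emitted: 4.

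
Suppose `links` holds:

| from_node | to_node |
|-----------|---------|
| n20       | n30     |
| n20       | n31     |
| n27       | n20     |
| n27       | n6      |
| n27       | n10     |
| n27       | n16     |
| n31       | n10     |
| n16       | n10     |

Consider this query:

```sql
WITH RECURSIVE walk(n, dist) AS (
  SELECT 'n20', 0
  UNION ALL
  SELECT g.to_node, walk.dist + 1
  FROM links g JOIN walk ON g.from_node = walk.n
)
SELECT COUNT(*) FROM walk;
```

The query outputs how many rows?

4

Base: (n20, dist=0).
Iteration 1: edges from {n20} -> (n30, dist=1), (n31, dist=1).
Iteration 2: edges from {n30,n31} -> (n10, dist=2).
Iteration 3: no outgoing edges from {n10}; recursion stops.
Total rows emitted: 4.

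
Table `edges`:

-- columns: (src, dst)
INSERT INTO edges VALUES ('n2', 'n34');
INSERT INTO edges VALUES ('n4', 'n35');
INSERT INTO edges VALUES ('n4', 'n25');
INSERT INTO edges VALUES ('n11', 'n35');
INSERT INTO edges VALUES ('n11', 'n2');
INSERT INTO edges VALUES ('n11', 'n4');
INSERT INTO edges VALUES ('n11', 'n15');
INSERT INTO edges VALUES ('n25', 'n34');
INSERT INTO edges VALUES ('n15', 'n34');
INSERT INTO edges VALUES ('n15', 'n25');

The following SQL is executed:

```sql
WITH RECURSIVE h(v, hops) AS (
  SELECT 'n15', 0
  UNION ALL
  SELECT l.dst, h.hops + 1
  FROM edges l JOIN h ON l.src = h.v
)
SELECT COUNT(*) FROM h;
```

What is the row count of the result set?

Base: (n15, hops=0).
Iteration 1: edges from {n15} -> (n25, hops=1), (n34, hops=1).
Iteration 2: edges from {n25,n34} -> (n34, hops=2).
Iteration 3: no outgoing edges from {n34}; recursion stops.
Total rows emitted: 4.

4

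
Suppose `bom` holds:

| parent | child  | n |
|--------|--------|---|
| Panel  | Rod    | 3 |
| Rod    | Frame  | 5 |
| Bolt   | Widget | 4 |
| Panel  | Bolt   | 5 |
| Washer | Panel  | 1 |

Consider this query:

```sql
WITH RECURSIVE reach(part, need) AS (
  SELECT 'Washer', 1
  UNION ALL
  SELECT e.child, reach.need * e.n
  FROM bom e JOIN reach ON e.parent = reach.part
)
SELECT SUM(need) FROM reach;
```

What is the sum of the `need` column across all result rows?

45

Base: (Washer, need=1).
Iteration 1: components of {Washer} -> Panel = 1*1 = 1.
Iteration 2: components of {Panel} -> Bolt = 1*5 = 5, Rod = 1*3 = 3.
Iteration 3: components of {Bolt,Rod} -> Frame = 3*5 = 15, Widget = 5*4 = 20.
Iteration 4: no further components; recursion stops.
SUM(need) = 1 + 1 + 5 + 3 + 20 + 15 = 45.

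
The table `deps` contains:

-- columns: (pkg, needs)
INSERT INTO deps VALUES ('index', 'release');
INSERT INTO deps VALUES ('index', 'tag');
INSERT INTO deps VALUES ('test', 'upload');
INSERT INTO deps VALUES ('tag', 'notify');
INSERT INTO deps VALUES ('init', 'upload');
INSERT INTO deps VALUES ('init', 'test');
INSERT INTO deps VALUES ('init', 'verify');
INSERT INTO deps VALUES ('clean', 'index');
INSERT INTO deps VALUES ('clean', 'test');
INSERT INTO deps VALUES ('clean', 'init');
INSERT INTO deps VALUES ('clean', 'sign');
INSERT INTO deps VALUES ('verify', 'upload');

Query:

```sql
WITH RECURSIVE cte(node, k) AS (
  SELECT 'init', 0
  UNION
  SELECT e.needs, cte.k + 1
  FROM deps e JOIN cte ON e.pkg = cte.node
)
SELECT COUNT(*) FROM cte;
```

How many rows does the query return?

Base: (init, k=0).
Iteration 1: edges from {init} -> (test, k=1), (upload, k=1), (verify, k=1).
Iteration 2: edges from {test,upload,verify} -> (upload, k=2). [UNION drops 1 duplicate row(s)]
Iteration 3: no outgoing edges from {upload}; recursion stops.
Total rows emitted: 5.

5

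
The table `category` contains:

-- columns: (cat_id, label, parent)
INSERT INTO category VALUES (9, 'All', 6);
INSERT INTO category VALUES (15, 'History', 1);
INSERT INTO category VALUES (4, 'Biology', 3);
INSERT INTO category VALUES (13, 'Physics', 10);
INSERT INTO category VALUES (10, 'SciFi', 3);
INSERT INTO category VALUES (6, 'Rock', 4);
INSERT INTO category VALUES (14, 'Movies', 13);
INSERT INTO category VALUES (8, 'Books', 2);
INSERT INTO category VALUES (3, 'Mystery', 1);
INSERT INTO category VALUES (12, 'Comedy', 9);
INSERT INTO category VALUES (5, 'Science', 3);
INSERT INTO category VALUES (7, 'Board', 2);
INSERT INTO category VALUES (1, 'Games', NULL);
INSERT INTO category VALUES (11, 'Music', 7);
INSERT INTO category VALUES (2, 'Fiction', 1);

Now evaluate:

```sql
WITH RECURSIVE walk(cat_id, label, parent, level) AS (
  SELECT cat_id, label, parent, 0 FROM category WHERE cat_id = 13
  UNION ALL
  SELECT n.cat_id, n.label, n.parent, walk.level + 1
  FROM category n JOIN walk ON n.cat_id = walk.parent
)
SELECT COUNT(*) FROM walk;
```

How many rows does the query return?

4

Base: cat_id=13 (Physics), parent=10, level 0.
Iteration 1: join on cat_id=10 -> SciFi (id 10, parent=3, level 1).
Iteration 2: join on cat_id=3 -> Mystery (id 3, parent=1, level 2).
Iteration 3: join on cat_id=1 -> Games (id 1, parent=NULL, level 3).
Iteration 4: parent is NULL; no match; recursion stops.
Total rows emitted: 4.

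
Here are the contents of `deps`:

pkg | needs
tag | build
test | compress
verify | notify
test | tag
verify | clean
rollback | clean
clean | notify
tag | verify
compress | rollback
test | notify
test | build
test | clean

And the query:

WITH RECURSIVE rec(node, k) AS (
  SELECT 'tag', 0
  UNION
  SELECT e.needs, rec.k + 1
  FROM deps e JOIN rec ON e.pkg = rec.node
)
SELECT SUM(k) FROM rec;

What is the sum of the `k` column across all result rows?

Base: (tag, k=0).
Iteration 1: edges from {tag} -> (build, k=1), (verify, k=1).
Iteration 2: edges from {build,verify} -> (clean, k=2), (notify, k=2).
Iteration 3: edges from {clean,notify} -> (notify, k=3).
Iteration 4: no outgoing edges from {notify}; recursion stops.
SUM(k) = 0 + 1 + 1 + 2 + 2 + 3 = 9.

9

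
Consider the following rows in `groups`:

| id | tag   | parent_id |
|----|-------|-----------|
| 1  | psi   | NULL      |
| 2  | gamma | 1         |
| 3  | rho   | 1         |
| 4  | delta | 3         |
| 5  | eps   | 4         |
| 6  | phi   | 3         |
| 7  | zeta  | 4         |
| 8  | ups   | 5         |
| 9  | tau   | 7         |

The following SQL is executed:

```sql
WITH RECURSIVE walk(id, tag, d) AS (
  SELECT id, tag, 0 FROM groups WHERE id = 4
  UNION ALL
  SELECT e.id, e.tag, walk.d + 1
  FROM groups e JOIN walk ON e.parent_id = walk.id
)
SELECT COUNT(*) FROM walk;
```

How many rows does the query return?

Base: id=4 (delta) at d 0.
Iteration 1: rows with parent_id in {4} -> eps (id 5, d 1), zeta (id 7, d 1).
Iteration 2: rows with parent_id in {5,7} -> ups (id 8, d 2), tau (id 9, d 2).
Iteration 3: no rows with parent_id in {8,9}; recursion stops.
Total rows emitted: 5.

5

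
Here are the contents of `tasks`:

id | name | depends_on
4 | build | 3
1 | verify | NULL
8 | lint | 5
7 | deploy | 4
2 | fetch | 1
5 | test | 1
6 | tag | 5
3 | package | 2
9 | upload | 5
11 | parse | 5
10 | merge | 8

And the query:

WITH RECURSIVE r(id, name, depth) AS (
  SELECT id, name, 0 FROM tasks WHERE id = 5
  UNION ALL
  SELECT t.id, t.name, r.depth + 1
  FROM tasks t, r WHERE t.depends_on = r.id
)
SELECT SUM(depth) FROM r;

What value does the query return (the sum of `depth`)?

6

Base: id=5 (test) at depth 0.
Iteration 1: rows with depends_on in {5} -> tag (id 6, depth 1), lint (id 8, depth 1), upload (id 9, depth 1), parse (id 11, depth 1).
Iteration 2: rows with depends_on in {6,8,9,11} -> merge (id 10, depth 2).
Iteration 3: no rows with depends_on in {10}; recursion stops.
SUM(depth) = 0 + 1 + 1 + 1 + 1 + 2 = 6.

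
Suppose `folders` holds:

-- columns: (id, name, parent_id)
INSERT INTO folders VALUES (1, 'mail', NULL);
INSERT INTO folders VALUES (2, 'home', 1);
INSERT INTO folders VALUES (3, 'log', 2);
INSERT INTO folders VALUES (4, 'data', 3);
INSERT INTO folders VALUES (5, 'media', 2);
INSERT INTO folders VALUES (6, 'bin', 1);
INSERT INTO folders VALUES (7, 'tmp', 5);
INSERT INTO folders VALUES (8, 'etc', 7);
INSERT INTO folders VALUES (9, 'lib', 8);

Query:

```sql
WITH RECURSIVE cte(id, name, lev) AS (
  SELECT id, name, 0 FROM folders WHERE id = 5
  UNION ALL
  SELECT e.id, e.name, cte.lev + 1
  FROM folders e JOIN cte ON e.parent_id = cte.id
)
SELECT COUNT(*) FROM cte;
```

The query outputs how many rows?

Base: id=5 (media) at lev 0.
Iteration 1: rows with parent_id in {5} -> tmp (id 7, lev 1).
Iteration 2: rows with parent_id in {7} -> etc (id 8, lev 2).
Iteration 3: rows with parent_id in {8} -> lib (id 9, lev 3).
Iteration 4: no rows with parent_id in {9}; recursion stops.
Total rows emitted: 4.

4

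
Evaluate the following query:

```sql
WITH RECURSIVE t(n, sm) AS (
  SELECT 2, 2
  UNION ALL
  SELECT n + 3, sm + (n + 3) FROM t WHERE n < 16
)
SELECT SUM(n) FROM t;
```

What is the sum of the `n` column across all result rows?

Base: n=2, sm=2.
Iteration 1: 2 < 16 holds -> n = 2 + 3 = 5, sm = 2 + 5 = 7.
Iteration 2: 5 < 16 holds -> n = 5 + 3 = 8, sm = 7 + 8 = 15.
Iteration 3: 8 < 16 holds -> n = 8 + 3 = 11, sm = 15 + 11 = 26.
Iteration 4: 11 < 16 holds -> n = 11 + 3 = 14, sm = 26 + 14 = 40.
Iteration 5: 14 < 16 holds -> n = 14 + 3 = 17, sm = 40 + 17 = 57.
Iteration 6: 17 < 16 fails; recursion stops.
SUM(n) = 2 + 5 + 8 + 11 + 14 + 17 = 57.

57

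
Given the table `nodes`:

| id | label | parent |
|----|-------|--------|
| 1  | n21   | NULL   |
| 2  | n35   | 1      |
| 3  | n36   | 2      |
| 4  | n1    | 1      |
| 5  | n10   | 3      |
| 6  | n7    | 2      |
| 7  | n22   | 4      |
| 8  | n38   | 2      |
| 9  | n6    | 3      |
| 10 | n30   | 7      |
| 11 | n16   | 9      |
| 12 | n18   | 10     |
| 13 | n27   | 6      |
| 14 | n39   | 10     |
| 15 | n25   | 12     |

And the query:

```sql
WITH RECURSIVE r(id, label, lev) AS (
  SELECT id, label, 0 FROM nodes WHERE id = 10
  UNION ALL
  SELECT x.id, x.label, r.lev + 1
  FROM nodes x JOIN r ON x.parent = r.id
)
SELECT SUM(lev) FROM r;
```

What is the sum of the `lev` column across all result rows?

Base: id=10 (n30) at lev 0.
Iteration 1: rows with parent in {10} -> n18 (id 12, lev 1), n39 (id 14, lev 1).
Iteration 2: rows with parent in {12,14} -> n25 (id 15, lev 2).
Iteration 3: no rows with parent in {15}; recursion stops.
SUM(lev) = 0 + 1 + 1 + 2 = 4.

4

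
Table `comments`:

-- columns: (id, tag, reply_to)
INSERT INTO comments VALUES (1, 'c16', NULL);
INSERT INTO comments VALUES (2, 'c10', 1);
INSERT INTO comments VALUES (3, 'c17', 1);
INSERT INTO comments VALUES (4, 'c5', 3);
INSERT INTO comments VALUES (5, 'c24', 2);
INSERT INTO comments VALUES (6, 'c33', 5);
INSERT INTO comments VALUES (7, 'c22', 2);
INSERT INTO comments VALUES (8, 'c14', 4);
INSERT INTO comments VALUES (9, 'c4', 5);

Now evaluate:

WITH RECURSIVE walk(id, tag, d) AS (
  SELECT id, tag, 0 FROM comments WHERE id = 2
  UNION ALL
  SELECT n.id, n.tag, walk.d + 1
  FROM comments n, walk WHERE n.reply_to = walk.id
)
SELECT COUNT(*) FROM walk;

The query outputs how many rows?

5

Base: id=2 (c10) at d 0.
Iteration 1: rows with reply_to in {2} -> c24 (id 5, d 1), c22 (id 7, d 1).
Iteration 2: rows with reply_to in {5,7} -> c33 (id 6, d 2), c4 (id 9, d 2).
Iteration 3: no rows with reply_to in {6,9}; recursion stops.
Total rows emitted: 5.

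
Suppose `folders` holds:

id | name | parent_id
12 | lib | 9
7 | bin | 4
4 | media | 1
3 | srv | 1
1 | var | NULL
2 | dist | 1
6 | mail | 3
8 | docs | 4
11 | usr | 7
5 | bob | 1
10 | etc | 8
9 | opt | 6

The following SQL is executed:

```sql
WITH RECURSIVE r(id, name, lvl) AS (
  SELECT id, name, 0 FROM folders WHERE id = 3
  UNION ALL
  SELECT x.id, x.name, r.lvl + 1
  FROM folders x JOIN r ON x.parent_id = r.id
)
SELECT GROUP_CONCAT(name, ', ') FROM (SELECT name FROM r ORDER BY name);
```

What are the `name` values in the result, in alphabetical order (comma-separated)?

Base: id=3 (srv) at lvl 0.
Iteration 1: rows with parent_id in {3} -> mail (id 6, lvl 1).
Iteration 2: rows with parent_id in {6} -> opt (id 9, lvl 2).
Iteration 3: rows with parent_id in {9} -> lib (id 12, lvl 3).
Iteration 4: no rows with parent_id in {12}; recursion stops.

lib, mail, opt, srv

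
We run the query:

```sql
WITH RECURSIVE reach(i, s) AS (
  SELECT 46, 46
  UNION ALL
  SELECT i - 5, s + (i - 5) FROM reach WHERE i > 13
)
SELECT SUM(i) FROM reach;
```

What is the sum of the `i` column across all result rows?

Base: i=46, s=46.
Iteration 1: 46 > 13 holds -> i = 46 - 5 = 41, s = 46 + 41 = 87.
Iteration 2: 41 > 13 holds -> i = 41 - 5 = 36, s = 87 + 36 = 123.
Iteration 3: 36 > 13 holds -> i = 36 - 5 = 31, s = 123 + 31 = 154.
Iteration 4: 31 > 13 holds -> i = 31 - 5 = 26, s = 154 + 26 = 180.
Iteration 5: 26 > 13 holds -> i = 26 - 5 = 21, s = 180 + 21 = 201.
Iteration 6: 21 > 13 holds -> i = 21 - 5 = 16, s = 201 + 16 = 217.
Iteration 7: 16 > 13 holds -> i = 16 - 5 = 11, s = 217 + 11 = 228.
Iteration 8: 11 > 13 fails; recursion stops.
SUM(i) = 46 + 41 + 36 + 31 + 26 + 21 + 16 + 11 = 228.

228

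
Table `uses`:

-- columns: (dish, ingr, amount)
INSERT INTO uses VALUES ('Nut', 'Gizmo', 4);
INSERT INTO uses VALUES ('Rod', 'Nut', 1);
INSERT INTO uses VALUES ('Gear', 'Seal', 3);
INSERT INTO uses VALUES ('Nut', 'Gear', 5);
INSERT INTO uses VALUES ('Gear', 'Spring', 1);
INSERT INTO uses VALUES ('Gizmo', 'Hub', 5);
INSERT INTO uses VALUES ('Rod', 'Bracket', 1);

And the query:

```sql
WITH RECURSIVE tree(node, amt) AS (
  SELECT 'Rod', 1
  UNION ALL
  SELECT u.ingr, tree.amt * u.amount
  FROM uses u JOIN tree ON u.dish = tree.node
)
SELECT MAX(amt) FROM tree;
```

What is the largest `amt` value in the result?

20

Base: (Rod, amt=1).
Iteration 1: components of {Rod} -> Bracket = 1*1 = 1, Nut = 1*1 = 1.
Iteration 2: components of {Bracket,Nut} -> Gear = 1*5 = 5, Gizmo = 1*4 = 4.
Iteration 3: components of {Gear,Gizmo} -> Hub = 4*5 = 20, Seal = 5*3 = 15, Spring = 5*1 = 5.
Iteration 4: no further components; recursion stops.
amt values: 1, 1, 1, 4, 5, 20, 5, 15; the maximum is 20.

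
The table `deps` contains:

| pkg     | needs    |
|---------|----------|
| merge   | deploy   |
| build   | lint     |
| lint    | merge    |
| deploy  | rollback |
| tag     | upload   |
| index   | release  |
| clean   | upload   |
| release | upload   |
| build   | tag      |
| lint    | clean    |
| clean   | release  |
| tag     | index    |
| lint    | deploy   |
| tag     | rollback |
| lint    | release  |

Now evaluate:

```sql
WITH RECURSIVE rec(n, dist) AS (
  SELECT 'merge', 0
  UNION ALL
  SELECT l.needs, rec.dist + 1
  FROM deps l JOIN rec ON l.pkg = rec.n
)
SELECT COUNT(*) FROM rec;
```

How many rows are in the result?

3

Base: (merge, dist=0).
Iteration 1: edges from {merge} -> (deploy, dist=1).
Iteration 2: edges from {deploy} -> (rollback, dist=2).
Iteration 3: no outgoing edges from {rollback}; recursion stops.
Total rows emitted: 3.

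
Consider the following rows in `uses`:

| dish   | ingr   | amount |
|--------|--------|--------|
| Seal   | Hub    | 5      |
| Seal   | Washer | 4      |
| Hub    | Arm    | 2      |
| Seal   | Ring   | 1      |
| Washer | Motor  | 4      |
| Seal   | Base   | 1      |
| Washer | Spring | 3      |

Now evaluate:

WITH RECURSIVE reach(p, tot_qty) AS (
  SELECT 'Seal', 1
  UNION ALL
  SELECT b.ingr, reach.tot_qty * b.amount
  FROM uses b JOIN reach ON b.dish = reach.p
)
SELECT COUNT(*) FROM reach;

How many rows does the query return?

8

Base: (Seal, tot_qty=1).
Iteration 1: components of {Seal} -> Base = 1*1 = 1, Hub = 1*5 = 5, Ring = 1*1 = 1, Washer = 1*4 = 4.
Iteration 2: components of {Base,Hub,Ring,Washer} -> Arm = 5*2 = 10, Motor = 4*4 = 16, Spring = 4*3 = 12.
Iteration 3: no further components; recursion stops.
Total rows emitted: 8.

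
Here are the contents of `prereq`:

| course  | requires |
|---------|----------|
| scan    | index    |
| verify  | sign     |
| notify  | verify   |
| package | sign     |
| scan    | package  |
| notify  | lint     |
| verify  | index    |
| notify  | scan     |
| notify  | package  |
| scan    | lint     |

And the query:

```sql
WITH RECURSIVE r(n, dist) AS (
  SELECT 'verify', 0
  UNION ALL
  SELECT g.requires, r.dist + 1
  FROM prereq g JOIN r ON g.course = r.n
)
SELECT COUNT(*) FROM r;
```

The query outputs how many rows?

Base: (verify, dist=0).
Iteration 1: edges from {verify} -> (index, dist=1), (sign, dist=1).
Iteration 2: no outgoing edges from {index,sign}; recursion stops.
Total rows emitted: 3.

3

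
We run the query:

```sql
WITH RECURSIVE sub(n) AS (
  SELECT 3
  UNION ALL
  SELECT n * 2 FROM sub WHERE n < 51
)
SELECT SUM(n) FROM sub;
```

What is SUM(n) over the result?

Base: n=3.
Iteration 1: 3 < 51 holds -> n = 3 * 2 = 6.
Iteration 2: 6 < 51 holds -> n = 6 * 2 = 12.
Iteration 3: 12 < 51 holds -> n = 12 * 2 = 24.
Iteration 4: 24 < 51 holds -> n = 24 * 2 = 48.
Iteration 5: 48 < 51 holds -> n = 48 * 2 = 96.
Iteration 6: 96 < 51 fails; recursion stops.
SUM(n) = 3 + 6 + 12 + 24 + 48 + 96 = 189.

189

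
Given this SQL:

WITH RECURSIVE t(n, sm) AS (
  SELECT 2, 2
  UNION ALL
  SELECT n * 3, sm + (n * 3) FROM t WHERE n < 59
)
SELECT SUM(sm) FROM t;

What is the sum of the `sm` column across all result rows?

Base: n=2, sm=2.
Iteration 1: 2 < 59 holds -> n = 2 * 3 = 6, sm = 2 + 6 = 8.
Iteration 2: 6 < 59 holds -> n = 6 * 3 = 18, sm = 8 + 18 = 26.
Iteration 3: 18 < 59 holds -> n = 18 * 3 = 54, sm = 26 + 54 = 80.
Iteration 4: 54 < 59 holds -> n = 54 * 3 = 162, sm = 80 + 162 = 242.
Iteration 5: 162 < 59 fails; recursion stops.
SUM(sm) = 2 + 8 + 26 + 80 + 242 = 358.

358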